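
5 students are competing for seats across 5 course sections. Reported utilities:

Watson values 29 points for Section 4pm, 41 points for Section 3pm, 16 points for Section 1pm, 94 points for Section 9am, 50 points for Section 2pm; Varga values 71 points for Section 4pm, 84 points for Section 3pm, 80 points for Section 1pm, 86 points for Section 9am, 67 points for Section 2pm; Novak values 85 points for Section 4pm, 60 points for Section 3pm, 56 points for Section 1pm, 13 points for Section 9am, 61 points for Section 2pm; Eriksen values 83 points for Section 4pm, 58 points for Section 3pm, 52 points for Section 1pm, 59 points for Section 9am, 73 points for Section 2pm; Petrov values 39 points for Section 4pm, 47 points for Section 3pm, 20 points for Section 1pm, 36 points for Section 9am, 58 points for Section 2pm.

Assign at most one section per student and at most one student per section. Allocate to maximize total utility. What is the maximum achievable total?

Optimal: Watson→Section 9am (94 points), Varga→Section 1pm (80 points), Novak→Section 4pm (85 points), Eriksen→Section 2pm (73 points), Petrov→Section 3pm (47 points) — total 94+80+85+73+47 = 379 points.
Max-entry greedy (repeatedly take the single best remaining cell) gives 356 points, worse by 23.

Maximum total: 379 points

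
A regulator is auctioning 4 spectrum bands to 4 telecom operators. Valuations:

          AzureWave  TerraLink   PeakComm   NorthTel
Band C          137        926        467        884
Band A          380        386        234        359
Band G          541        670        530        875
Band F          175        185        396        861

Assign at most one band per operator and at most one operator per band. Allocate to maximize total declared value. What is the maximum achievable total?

Maximum total: $2697M

This is the linear assignment problem.
Optimal: AzureWave→Band A ($380M), TerraLink→Band C ($926M), PeakComm→Band G ($530M), NorthTel→Band F ($861M) — total 380+926+530+861 = $2697M.
Next-best assignment: AzureWave→Band A, TerraLink→Band C, PeakComm→Band F, NorthTel→Band G = $2577M.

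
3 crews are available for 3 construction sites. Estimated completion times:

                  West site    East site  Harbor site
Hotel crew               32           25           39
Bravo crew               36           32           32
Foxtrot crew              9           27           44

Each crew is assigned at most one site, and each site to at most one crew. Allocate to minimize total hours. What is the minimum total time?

Optimal: Hotel crew→East site (25 hours), Bravo crew→Harbor site (32 hours), Foxtrot crew→West site (9 hours) — total 25+32+9 = 66 hours.
Next-best assignment: Hotel crew→Harbor site, Bravo crew→East site, Foxtrot crew→West site = 80 hours.
Swapping Hotel crew↔Bravo crew (Hotel crew→Harbor site 39 hours, Bravo crew→East site 32 hours) adds 14.

Minimum total: 66 hours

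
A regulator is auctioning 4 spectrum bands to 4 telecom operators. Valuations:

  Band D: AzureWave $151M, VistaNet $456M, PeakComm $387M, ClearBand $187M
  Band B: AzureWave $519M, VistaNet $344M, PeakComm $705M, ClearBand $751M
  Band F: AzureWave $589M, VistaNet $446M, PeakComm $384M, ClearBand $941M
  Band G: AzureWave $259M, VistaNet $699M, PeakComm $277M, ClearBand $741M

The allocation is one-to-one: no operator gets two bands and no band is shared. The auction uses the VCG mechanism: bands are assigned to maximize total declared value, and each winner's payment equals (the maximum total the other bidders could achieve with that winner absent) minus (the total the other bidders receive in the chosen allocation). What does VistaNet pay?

Efficient allocation: AzureWave→Band B ($519M), VistaNet→Band G ($699M), PeakComm→Band D ($387M), ClearBand→Band F ($941M); total welfare W = $2546M.
VistaNet receives Band G at value $699M, so the others get W − 699 = $1847M.
Without VistaNet: best allocation of the remaining 3 bidders over all 4 bands is AzureWave→Band F ($589M), PeakComm→Band B ($705M), ClearBand→Band G ($741M), total $2035M.
VCG payment = (others' best without VistaNet) − (others' welfare with VistaNet) = 2035 − 1847 = $188M.

VistaNet pays $188M.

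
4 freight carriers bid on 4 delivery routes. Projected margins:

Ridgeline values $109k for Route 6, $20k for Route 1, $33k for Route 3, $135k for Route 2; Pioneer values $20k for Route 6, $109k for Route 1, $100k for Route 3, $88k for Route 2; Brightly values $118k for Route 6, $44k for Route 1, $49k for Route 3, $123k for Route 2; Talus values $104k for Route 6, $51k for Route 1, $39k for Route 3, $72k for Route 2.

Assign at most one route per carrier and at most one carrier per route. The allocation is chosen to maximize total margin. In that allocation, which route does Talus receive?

Talus receives Route 1.

Optimal: Ridgeline→Route 2 ($135k), Pioneer→Route 3 ($100k), Brightly→Route 6 ($118k), Talus→Route 1 ($51k) — total 135+100+118+51 = $404k.
Max-entry greedy (repeatedly take the single best remaining cell) gives $401k, worse by 3.
Next-best assignment: Ridgeline→Route 2, Pioneer→Route 1, Brightly→Route 6, Talus→Route 3 = $401k.
Checked against all permutations: $404k is optimal.
Talus's own top route is Route 6 ($104k), but forcing Talus→Route 6 and reassigning the rest optimally gives only $397k — worse by 7.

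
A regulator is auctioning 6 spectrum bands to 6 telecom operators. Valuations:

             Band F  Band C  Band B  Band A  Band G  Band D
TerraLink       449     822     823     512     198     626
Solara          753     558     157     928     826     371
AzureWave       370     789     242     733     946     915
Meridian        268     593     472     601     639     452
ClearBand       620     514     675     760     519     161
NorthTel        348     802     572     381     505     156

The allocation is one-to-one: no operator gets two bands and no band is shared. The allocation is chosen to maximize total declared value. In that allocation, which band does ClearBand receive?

Optimal: TerraLink→Band B ($823M), Solara→Band A ($928M), AzureWave→Band D ($915M), Meridian→Band G ($639M), ClearBand→Band F ($620M), NorthTel→Band C ($802M) — total 823+928+915+639+620+802 = $4727M.
Max-entry greedy (repeatedly take the single best remaining cell) gives $4571M, worse by 156.
Next-best assignment: TerraLink→Band B, Solara→Band F, AzureWave→Band D, Meridian→Band G, ClearBand→Band A, NorthTel→Band C = $4692M.
ClearBand's own top band is Band A ($760M), but forcing ClearBand→Band A and reassigning the rest optimally gives only $4692M — worse by 35.

ClearBand receives Band F.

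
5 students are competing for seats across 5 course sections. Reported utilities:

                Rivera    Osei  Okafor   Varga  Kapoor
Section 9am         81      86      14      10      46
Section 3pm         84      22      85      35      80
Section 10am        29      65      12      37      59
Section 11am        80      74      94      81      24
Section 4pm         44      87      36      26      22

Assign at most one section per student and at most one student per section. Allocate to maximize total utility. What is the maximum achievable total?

Max total: 393 points

This is the linear assignment problem.
Optimal: Rivera→Section 9am (81 points), Osei→Section 4pm (87 points), Okafor→Section 3pm (85 points), Varga→Section 11am (81 points), Kapoor→Section 10am (59 points) — total 81+87+85+81+59 = 393 points.
Max-entry greedy (repeatedly take the single best remaining cell) gives 334 points, worse by 59.
Swapping Okafor↔Rivera (Okafor→Section 9am 14 points, Rivera→Section 3pm 84 points) loses 68.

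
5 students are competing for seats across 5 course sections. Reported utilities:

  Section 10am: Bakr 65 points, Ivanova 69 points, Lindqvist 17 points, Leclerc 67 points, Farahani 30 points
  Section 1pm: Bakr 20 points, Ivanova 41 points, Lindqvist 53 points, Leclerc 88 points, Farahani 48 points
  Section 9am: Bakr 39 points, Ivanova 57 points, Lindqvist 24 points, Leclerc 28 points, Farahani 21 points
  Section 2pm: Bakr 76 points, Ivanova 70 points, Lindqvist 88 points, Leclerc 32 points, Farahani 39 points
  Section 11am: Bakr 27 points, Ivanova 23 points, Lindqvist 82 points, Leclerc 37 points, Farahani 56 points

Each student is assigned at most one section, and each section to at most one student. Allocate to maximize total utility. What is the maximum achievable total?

Treat this as an assignment problem: match each student to one section.
Optimal: Bakr→Section 10am (65 points), Ivanova→Section 9am (57 points), Lindqvist→Section 2pm (88 points), Leclerc→Section 1pm (88 points), Farahani→Section 11am (56 points) — total 65+57+88+88+56 = 354 points.
Max-entry greedy (repeatedly take the single best remaining cell) gives 340 points, worse by 14.
Next-best assignment: Bakr→Section 9am, Ivanova→Section 10am, Lindqvist→Section 2pm, Leclerc→Section 1pm, Farahani→Section 11am = 340 points.
Swapping Ivanova↔Leclerc (Ivanova→Section 1pm 41 points, Leclerc→Section 9am 28 points) loses 76.
Checked against all permutations: 354 points is optimal.

Maximum total: 354 points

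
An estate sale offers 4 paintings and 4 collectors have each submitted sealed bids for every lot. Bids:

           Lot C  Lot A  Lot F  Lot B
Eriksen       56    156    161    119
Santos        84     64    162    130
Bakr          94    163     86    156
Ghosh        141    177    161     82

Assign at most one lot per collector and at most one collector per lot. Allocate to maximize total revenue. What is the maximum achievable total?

Optimal: Eriksen→Lot A ($156), Santos→Lot F ($162), Bakr→Lot B ($156), Ghosh→Lot C ($141) — total 156+162+156+141 = $615.
Next-best assignment: Eriksen→Lot F, Santos→Lot B, Bakr→Lot A, Ghosh→Lot C = $595.
Every other assignment is strictly worse.

Max total: $615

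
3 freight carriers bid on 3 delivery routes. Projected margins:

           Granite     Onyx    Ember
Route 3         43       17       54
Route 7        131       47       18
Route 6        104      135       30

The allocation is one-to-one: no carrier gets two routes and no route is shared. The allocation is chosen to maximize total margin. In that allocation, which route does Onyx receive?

Onyx receives Route 6.

Optimal: Granite→Route 7 ($131k), Onyx→Route 6 ($135k), Ember→Route 3 ($54k) — total 131+135+54 = $320k.
Every other assignment is strictly worse.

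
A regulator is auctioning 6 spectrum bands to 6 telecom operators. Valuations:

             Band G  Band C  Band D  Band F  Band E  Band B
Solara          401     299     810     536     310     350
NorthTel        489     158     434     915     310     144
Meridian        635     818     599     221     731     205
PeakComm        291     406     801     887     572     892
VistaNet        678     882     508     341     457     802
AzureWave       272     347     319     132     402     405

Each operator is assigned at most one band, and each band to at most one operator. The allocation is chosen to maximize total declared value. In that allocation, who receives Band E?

AzureWave receives Band E.

Optimal: Solara→Band D ($810M), NorthTel→Band F ($915M), Meridian→Band G ($635M), PeakComm→Band B ($892M), VistaNet→Band C ($882M), AzureWave→Band E ($402M) — total 810+915+635+892+882+402 = $4536M.
Row-greedy (each operator in turn takes its best remaining band) gives $4515M, worse by 21.
Next-best assignment: Solara→Band D, NorthTel→Band F, Meridian→Band C, PeakComm→Band B, VistaNet→Band G, AzureWave→Band E = $4515M.
AzureWave's own top band is Band B ($405M), but forcing AzureWave→Band B and reassigning the rest optimally gives only $4219M — worse by 317.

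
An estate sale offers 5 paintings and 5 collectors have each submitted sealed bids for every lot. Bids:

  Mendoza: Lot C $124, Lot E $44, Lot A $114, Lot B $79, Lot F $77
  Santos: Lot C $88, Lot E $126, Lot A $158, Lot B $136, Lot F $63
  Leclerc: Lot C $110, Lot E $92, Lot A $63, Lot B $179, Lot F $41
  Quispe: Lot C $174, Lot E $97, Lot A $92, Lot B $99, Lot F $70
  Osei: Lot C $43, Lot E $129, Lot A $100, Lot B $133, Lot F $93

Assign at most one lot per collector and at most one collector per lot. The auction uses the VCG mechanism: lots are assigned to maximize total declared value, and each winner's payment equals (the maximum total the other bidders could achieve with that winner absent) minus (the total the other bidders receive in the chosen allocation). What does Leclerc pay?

Efficient allocation: Mendoza→Lot F ($77), Santos→Lot A ($158), Leclerc→Lot B ($179), Quispe→Lot C ($174), Osei→Lot E ($129); total welfare W = $717.
Leclerc receives Lot B at value $179, so the others get W − 179 = $538.
Without Leclerc: best allocation of the remaining 4 bidders over all 5 lots is Mendoza→Lot A ($114), Santos→Lot B ($136), Quispe→Lot C ($174), Osei→Lot E ($129), total $553.
VCG payment = (others' best without Leclerc) − (others' welfare with Leclerc) = 553 − 538 = $15.

Leclerc pays $15.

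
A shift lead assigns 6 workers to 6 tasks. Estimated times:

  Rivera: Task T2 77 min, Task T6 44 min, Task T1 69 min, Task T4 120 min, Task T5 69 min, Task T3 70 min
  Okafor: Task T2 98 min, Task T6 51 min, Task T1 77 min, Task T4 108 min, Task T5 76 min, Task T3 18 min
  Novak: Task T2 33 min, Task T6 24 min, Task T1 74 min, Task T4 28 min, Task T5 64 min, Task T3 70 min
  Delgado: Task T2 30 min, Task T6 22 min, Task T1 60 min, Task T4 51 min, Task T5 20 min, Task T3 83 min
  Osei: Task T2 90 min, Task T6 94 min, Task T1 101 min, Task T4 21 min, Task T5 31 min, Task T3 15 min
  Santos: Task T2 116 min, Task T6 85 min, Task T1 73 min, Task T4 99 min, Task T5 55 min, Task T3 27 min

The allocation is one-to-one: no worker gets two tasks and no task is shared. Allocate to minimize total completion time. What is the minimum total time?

Minimum total: 209 min

Optimal: Rivera→Task T6 (44 min), Okafor→Task T3 (18 min), Novak→Task T2 (33 min), Delgado→Task T5 (20 min), Osei→Task T4 (21 min), Santos→Task T1 (73 min) — total 44+18+33+20+21+73 = 209 min.
Min-entry greedy (repeatedly take the single cheapest remaining cell) gives 325 min, worse by 116.
Every other assignment is strictly worse.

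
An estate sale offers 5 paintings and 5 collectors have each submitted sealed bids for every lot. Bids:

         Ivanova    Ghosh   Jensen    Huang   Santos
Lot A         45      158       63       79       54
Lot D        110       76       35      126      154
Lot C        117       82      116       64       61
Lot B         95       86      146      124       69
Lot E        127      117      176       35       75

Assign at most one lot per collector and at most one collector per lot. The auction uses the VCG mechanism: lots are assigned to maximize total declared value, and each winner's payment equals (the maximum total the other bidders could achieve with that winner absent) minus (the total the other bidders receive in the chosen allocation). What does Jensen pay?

Efficient allocation: Ivanova→Lot C ($117), Ghosh→Lot A ($158), Jensen→Lot E ($176), Huang→Lot B ($124), Santos→Lot D ($154); total welfare W = $729.
Jensen receives Lot E at value $176, so the others get W − 176 = $553.
Without Jensen: best allocation of the remaining 4 bidders over all 5 lots is Ivanova→Lot E ($127), Ghosh→Lot A ($158), Huang→Lot B ($124), Santos→Lot D ($154), total $563.
VCG payment = (others' best without Jensen) − (others' welfare with Jensen) = 563 − 553 = $10.

Jensen pays $10.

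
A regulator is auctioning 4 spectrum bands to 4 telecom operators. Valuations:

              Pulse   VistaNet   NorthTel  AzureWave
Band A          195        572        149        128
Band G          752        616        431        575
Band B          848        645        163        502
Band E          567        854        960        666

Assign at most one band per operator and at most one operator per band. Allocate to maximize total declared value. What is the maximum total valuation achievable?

Maximum total: $2955M

Treat this as an assignment problem: match each operator to one band.
Optimal: Pulse→Band B ($848M), VistaNet→Band A ($572M), NorthTel→Band E ($960M), AzureWave→Band G ($575M) — total 848+572+960+575 = $2955M.
Row-greedy (each operator in turn takes its best remaining band) gives $2261M, worse by 694.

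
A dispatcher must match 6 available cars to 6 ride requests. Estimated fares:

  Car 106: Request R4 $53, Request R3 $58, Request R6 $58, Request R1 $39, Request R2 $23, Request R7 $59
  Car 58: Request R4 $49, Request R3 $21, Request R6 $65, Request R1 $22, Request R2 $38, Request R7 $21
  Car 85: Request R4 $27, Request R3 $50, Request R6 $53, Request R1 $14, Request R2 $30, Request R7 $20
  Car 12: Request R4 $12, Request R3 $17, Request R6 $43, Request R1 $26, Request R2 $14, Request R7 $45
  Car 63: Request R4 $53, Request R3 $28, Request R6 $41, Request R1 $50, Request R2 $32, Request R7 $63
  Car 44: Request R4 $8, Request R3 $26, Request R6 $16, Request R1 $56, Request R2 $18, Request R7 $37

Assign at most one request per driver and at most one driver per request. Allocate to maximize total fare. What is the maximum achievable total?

Optimal: Car 106→Request R3 ($58), Car 58→Request R6 ($65), Car 85→Request R2 ($30), Car 12→Request R7 ($45), Car 63→Request R4 ($53), Car 44→Request R1 ($56) — total 58+65+30+45+53+56 = $307.
Row-greedy (each driver in turn takes its best remaining request) gives $271, worse by 36.

Maximum total: $307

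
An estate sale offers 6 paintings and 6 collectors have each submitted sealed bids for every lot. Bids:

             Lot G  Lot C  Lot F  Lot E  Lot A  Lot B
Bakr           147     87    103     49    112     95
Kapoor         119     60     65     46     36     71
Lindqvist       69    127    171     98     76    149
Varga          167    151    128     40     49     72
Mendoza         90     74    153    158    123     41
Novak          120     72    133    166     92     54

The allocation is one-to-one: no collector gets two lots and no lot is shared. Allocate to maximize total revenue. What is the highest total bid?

Maximum total: $850

This is the linear assignment problem.
Optimal: Bakr→Lot A ($112), Kapoor→Lot G ($119), Lindqvist→Lot B ($149), Varga→Lot C ($151), Mendoza→Lot F ($153), Novak→Lot E ($166) — total 112+119+149+151+153+166 = $850.
Column-greedy (each lot in turn goes to its best remaining collector) gives $796, worse by 54.
Next-best assignment: Bakr→Lot G, Kapoor→Lot B, Lindqvist→Lot F, Varga→Lot C, Mendoza→Lot A, Novak→Lot E = $829.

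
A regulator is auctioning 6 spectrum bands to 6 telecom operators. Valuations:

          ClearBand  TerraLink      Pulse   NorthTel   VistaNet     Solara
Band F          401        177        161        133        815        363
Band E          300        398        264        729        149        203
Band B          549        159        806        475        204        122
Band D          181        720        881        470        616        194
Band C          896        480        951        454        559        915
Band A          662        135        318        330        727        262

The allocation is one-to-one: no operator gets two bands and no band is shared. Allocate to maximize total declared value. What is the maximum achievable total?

This is the linear assignment problem.
Optimal: ClearBand→Band A ($662M), TerraLink→Band D ($720M), Pulse→Band B ($806M), NorthTel→Band E ($729M), VistaNet→Band F ($815M), Solara→Band C ($915M) — total 662+720+806+729+815+915 = $4647M.
Row-greedy (each operator in turn takes its best remaining band) gives $4228M, worse by 419.
Next-best assignment: ClearBand→Band F, TerraLink→Band D, Pulse→Band B, NorthTel→Band E, VistaNet→Band A, Solara→Band C = $4298M.

Max total: $4647M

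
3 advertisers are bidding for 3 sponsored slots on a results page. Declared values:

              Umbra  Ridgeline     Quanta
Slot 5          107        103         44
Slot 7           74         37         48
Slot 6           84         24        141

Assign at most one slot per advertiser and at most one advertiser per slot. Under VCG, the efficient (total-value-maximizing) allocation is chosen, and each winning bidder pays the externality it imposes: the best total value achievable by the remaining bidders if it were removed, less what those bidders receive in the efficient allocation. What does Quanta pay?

Quanta pays $10.

Efficient allocation: Umbra→Slot 7 ($74), Ridgeline→Slot 5 ($103), Quanta→Slot 6 ($141); total welfare W = $318.
Quanta receives Slot 6 at value $141, so the others get W − 141 = $177.
Without Quanta: best allocation of the remaining 2 bidders over all 3 slots is Umbra→Slot 6 ($84), Ridgeline→Slot 5 ($103), total $187.
VCG payment = (others' best without Quanta) − (others' welfare with Quanta) = 187 − 177 = $10.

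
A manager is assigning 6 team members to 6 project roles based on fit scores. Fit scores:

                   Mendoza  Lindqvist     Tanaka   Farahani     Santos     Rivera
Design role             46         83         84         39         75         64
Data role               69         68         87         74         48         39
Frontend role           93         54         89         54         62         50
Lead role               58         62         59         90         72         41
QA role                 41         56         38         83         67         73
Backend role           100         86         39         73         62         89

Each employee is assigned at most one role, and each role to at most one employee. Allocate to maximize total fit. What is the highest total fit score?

Max total: 509 pts

Optimal: Mendoza→Frontend role (93 pts), Lindqvist→Design role (83 pts), Tanaka→Data role (87 pts), Farahani→Lead role (90 pts), Santos→QA role (67 pts), Rivera→Backend role (89 pts) — total 93+83+87+90+67+89 = 509 pts.
Row-greedy (each employee in turn takes its best remaining role) gives 468 pts, worse by 41.
Swapping Mendoza↔Tanaka (Mendoza→Data role 69 pts, Tanaka→Frontend role 89 pts) loses 22.
Checked against all permutations: 509 pts is optimal.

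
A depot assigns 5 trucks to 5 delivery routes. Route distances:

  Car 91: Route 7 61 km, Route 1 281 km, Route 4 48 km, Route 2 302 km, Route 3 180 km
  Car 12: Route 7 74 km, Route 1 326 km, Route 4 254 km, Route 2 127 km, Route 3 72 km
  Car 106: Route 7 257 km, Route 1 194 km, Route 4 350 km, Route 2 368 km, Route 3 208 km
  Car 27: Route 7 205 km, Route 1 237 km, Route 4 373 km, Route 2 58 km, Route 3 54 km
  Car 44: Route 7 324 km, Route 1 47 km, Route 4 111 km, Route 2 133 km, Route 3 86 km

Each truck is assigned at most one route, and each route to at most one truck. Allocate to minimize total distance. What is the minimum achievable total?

Optimal: Car 91→Route 4 (48 km), Car 12→Route 7 (74 km), Car 106→Route 3 (208 km), Car 27→Route 2 (58 km), Car 44→Route 1 (47 km) — total 48+74+208+58+47 = 435 km.
Min-entry greedy (repeatedly take the single cheapest remaining cell) gives 591 km, worse by 156.
Swapping Car 91↔Car 27 (Car 91→Route 2 302 km, Car 27→Route 4 373 km) adds 569.

Min total: 435 km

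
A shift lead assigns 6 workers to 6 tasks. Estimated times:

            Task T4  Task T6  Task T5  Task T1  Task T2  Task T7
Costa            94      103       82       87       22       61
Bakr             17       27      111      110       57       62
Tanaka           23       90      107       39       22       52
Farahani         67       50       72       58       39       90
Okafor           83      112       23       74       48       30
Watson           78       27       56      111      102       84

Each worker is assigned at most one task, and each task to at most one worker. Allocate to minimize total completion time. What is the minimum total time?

Optimal: Costa→Task T2 (22 min), Bakr→Task T4 (17 min), Tanaka→Task T7 (52 min), Farahani→Task T1 (58 min), Okafor→Task T5 (23 min), Watson→Task T6 (27 min) — total 22+17+52+58+23+27 = 199 min.
Min-entry greedy (repeatedly take the single cheapest remaining cell) gives 218 min, worse by 19.

Min total: 199 min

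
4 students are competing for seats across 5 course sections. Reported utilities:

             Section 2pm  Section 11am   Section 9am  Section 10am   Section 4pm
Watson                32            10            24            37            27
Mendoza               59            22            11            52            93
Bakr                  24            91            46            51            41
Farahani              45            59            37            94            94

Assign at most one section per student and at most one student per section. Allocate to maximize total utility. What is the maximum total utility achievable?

Optimal: Watson→Section 2pm (32 points), Mendoza→Section 4pm (93 points), Bakr→Section 11am (91 points), Farahani→Section 10am (94 points) — total 32+93+91+94 = 310 points.
Row-greedy (each student in turn takes its best remaining section) gives 266 points, worse by 44.
Next-best assignment: Watson→Section 9am, Mendoza→Section 4pm, Bakr→Section 11am, Farahani→Section 10am = 302 points.
Checked against all permutations: 310 points is optimal.

Maximum total: 310 points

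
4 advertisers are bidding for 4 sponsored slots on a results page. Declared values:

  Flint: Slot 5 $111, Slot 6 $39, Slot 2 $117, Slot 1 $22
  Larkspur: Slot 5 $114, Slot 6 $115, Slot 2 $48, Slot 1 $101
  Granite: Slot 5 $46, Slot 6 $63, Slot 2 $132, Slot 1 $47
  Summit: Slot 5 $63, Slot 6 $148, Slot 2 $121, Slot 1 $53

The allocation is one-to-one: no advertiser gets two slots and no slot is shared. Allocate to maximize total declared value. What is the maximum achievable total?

Optimal: Flint→Slot 5 ($111), Larkspur→Slot 1 ($101), Granite→Slot 2 ($132), Summit→Slot 6 ($148) — total 111+101+132+148 = $492.
Max-entry greedy (repeatedly take the single best remaining cell) gives $416, worse by 76.
Swapping Granite↔Larkspur (Granite→Slot 1 $47, Larkspur→Slot 2 $48) loses 138.
Every other assignment is strictly worse.

Maximum total: $492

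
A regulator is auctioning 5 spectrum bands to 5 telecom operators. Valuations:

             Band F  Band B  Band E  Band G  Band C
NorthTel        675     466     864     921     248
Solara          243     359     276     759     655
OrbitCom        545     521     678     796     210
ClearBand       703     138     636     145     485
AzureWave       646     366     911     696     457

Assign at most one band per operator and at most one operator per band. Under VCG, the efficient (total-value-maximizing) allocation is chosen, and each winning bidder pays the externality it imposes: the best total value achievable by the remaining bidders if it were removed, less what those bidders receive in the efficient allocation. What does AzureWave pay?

Efficient allocation: NorthTel→Band G ($921M), Solara→Band C ($655M), OrbitCom→Band B ($521M), ClearBand→Band F ($703M), AzureWave→Band E ($911M); total welfare W = $3711M.
AzureWave receives Band E at value $911M, so the others get W − 911 = $2800M.
Without AzureWave: best allocation of the remaining 4 bidders over all 5 bands is NorthTel→Band E ($864M), Solara→Band C ($655M), OrbitCom→Band G ($796M), ClearBand→Band F ($703M), total $3018M.
VCG payment = (others' best without AzureWave) − (others' welfare with AzureWave) = 3018 − 2800 = $218M.

AzureWave pays $218M.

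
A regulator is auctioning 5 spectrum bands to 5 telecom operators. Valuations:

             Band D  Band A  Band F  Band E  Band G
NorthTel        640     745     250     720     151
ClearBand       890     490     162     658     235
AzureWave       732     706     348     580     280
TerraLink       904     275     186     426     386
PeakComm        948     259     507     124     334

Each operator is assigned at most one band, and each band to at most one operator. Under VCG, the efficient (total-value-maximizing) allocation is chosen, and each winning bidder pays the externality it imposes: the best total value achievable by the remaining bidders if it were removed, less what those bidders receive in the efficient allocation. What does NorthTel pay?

Efficient allocation: NorthTel→Band E ($720M), ClearBand→Band D ($890M), AzureWave→Band A ($706M), TerraLink→Band G ($386M), PeakComm→Band F ($507M); total welfare W = $3209M.
NorthTel receives Band E at value $720M, so the others get W − 720 = $2489M.
Without NorthTel: best allocation of the remaining 4 bidders over all 5 bands is ClearBand→Band E ($658M), AzureWave→Band A ($706M), TerraLink→Band D ($904M), PeakComm→Band F ($507M), total $2775M.
VCG payment = (others' best without NorthTel) − (others' welfare with NorthTel) = 2775 − 2489 = $286M.

NorthTel pays $286M.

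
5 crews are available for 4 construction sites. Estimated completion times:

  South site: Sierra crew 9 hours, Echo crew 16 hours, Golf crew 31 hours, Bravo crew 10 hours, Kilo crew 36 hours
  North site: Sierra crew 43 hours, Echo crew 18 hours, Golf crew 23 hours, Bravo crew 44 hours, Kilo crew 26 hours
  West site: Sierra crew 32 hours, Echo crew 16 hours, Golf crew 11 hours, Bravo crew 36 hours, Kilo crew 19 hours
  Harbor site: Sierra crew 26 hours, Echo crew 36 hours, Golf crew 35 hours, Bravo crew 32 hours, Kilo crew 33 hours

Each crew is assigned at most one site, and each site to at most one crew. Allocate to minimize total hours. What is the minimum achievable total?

Optimal: Bravo crew→South site (10 hours), Echo crew→North site (18 hours), Golf crew→West site (11 hours), Sierra crew→Harbor site (26 hours) — total 10+18+11+26 = 65 hours.
Column-greedy (each site in turn goes to its cheapest remaining crew) gives 70 hours, worse by 5.
Next-best assignment: Sierra crew→South site, Echo crew→North site, Golf crew→West site, Bravo crew→Harbor site = 70 hours.
Checked against all permutations: 65 hours is optimal.

Min total: 65 hours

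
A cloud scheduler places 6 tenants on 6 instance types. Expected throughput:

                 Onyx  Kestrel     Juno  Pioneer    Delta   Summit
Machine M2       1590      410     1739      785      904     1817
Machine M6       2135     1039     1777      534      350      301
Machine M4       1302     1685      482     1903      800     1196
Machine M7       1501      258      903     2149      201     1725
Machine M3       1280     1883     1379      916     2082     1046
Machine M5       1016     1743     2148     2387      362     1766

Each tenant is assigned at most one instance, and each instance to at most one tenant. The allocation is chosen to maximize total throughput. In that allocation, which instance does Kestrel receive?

Treat this as an assignment problem: match each tenant to one instance.
Optimal: Onyx→Machine M6 (2135 ops/s), Kestrel→Machine M4 (1685 ops/s), Juno→Machine M5 (2148 ops/s), Pioneer→Machine M7 (2149 ops/s), Delta→Machine M3 (2082 ops/s), Summit→Machine M2 (1817 ops/s) — total 2135+1685+2148+2149+2082+1817 = 12016 ops/s.
Kestrel's own top instance is Machine M3 (1883 ops/s), but forcing Kestrel→Machine M3 and reassigning the rest optimally gives only 10932 ops/s — worse by 1084.

Kestrel receives Machine M4.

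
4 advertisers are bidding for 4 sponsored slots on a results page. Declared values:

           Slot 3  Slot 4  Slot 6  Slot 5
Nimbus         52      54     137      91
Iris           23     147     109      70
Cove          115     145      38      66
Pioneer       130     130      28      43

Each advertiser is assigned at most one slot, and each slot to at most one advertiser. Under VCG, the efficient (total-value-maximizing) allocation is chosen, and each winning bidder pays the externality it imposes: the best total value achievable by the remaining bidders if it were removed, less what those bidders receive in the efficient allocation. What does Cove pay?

Cove pays $77.

Efficient allocation: Nimbus→Slot 6 ($137), Iris→Slot 5 ($70), Cove→Slot 4 ($145), Pioneer→Slot 3 ($130); total welfare W = $482.
Cove receives Slot 4 at value $145, so the others get W − 145 = $337.
Without Cove: best allocation of the remaining 3 bidders over all 4 slots is Nimbus→Slot 6 ($137), Iris→Slot 4 ($147), Pioneer→Slot 3 ($130), total $414.
VCG payment = (others' best without Cove) − (others' welfare with Cove) = 414 − 337 = $77.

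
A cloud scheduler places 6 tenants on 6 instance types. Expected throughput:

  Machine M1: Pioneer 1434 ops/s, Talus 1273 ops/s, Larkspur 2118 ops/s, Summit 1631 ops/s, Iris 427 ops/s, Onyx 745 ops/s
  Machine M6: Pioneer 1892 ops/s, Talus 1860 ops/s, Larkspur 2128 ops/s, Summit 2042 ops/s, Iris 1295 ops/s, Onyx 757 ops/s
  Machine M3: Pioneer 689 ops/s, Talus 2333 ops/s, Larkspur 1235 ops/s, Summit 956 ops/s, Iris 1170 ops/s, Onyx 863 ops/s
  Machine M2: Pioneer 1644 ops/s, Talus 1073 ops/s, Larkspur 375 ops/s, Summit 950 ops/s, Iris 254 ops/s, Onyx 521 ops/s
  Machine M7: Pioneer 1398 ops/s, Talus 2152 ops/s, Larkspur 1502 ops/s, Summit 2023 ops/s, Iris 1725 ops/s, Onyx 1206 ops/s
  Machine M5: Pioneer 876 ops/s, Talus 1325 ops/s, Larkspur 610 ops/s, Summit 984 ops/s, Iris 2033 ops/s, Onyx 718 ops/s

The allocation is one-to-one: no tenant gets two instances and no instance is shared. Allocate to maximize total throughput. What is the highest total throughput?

This is a one-to-one assignment (maximum-weight bipartite matching).
Optimal: Pioneer→Machine M2 (1644 ops/s), Talus→Machine M3 (2333 ops/s), Larkspur→Machine M1 (2118 ops/s), Summit→Machine M6 (2042 ops/s), Iris→Machine M5 (2033 ops/s), Onyx→Machine M7 (1206 ops/s) — total 1644+2333+2118+2042+2033+1206 = 11376 ops/s.
Column-greedy (each instance in turn goes to its best remaining tenant) gives 10580 ops/s, worse by 796.
Next-best assignment: Pioneer→Machine M2, Talus→Machine M3, Larkspur→Machine M6, Summit→Machine M1, Iris→Machine M5, Onyx→Machine M7 = 10975 ops/s.
Swapping Summit↔Talus (Summit→Machine M3 956 ops/s, Talus→Machine M6 1860 ops/s) loses 1559.

Maximum total: 11376 ops/s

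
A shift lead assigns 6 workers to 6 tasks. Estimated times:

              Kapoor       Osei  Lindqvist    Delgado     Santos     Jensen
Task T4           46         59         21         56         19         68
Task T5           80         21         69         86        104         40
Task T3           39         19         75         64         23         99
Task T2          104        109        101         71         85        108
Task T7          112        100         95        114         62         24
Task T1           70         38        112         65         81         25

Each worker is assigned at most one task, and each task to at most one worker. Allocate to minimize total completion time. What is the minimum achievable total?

Treat this as an assignment problem: match each worker to one task.
Optimal: Kapoor→Task T1 (70 min), Osei→Task T5 (21 min), Lindqvist→Task T4 (21 min), Delgado→Task T2 (71 min), Santos→Task T3 (23 min), Jensen→Task T7 (24 min) — total 70+21+21+71+23+24 = 230 min.
Row-greedy (each worker in turn takes its cheapest remaining task) gives 316 min, worse by 86.
Next-best assignment: Kapoor→Task T3, Osei→Task T5, Lindqvist→Task T4, Delgado→Task T2, Santos→Task T7, Jensen→Task T1 = 239 min.
Checked against all permutations: 230 min is optimal.

Minimum total: 230 min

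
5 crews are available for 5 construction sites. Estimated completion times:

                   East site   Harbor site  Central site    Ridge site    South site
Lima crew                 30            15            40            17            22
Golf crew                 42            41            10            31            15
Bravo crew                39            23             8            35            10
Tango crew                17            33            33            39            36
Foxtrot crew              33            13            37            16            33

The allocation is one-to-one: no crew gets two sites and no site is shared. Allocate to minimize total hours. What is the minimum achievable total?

Minimum total: 67 hours

This is the linear assignment problem.
Optimal: Lima crew→Ridge site (17 hours), Golf crew→Central site (10 hours), Bravo crew→South site (10 hours), Tango crew→East site (17 hours), Foxtrot crew→Harbor site (13 hours) — total 17+10+10+17+13 = 67 hours.
Column-greedy (each site in turn goes to its cheapest remaining crew) gives 70 hours, worse by 3.
Checked against all permutations: 67 hours is optimal.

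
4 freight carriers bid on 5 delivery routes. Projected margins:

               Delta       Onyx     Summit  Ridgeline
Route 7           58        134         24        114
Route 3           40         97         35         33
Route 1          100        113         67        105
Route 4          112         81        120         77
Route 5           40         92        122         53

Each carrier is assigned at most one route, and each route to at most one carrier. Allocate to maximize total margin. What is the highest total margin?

This is the linear assignment problem.
Optimal: Delta→Route 4 ($112k), Onyx→Route 7 ($134k), Summit→Route 5 ($122k), Ridgeline→Route 1 ($105k) — total 112+134+122+105 = $473k.
Column-greedy (each route in turn goes to its best remaining carrier) gives $399k, worse by 74.
Next-best assignment: Delta→Route 4, Onyx→Route 1, Summit→Route 5, Ridgeline→Route 7 = $461k.
Swapping Ridgeline↔Onyx (Ridgeline→Route 7 $114k, Onyx→Route 1 $113k) loses 12.
No other one-to-one assignment exceeds $473k.

Max total: $473k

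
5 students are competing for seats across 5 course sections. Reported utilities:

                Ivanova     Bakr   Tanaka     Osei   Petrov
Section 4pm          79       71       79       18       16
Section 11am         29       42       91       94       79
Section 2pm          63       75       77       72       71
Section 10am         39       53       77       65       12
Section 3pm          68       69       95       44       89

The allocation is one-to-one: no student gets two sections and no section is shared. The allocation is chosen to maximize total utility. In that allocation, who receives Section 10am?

This is a one-to-one assignment (maximum-weight bipartite matching).
Optimal: Ivanova→Section 4pm (79 points), Bakr→Section 2pm (75 points), Tanaka→Section 10am (77 points), Osei→Section 11am (94 points), Petrov→Section 3pm (89 points) — total 79+75+77+94+89 = 414 points.
Row-greedy (each student in turn takes its best remaining section) gives 355 points, worse by 59.
Next-best assignment: Ivanova→Section 4pm, Bakr→Section 2pm, Tanaka→Section 11am, Osei→Section 10am, Petrov→Section 3pm = 399 points.
Tanaka's own top section is Section 3pm (95 points), but forcing Tanaka→Section 3pm and reassigning the rest optimally gives only 393 points — worse by 21.

Tanaka receives Section 10am.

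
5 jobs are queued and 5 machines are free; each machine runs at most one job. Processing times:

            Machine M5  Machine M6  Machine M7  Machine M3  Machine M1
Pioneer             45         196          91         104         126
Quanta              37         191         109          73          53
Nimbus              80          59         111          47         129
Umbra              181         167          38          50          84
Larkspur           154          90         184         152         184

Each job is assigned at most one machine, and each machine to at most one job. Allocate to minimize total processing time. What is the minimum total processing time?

Min total: 273 min

This is the linear assignment problem.
Optimal: Pioneer→Machine M5 (45 min), Quanta→Machine M1 (53 min), Nimbus→Machine M3 (47 min), Umbra→Machine M7 (38 min), Larkspur→Machine M6 (90 min) — total 45+53+47+38+90 = 273 min.
Column-greedy (each machine in turn goes to its cheapest remaining job) gives 422 min, worse by 149.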